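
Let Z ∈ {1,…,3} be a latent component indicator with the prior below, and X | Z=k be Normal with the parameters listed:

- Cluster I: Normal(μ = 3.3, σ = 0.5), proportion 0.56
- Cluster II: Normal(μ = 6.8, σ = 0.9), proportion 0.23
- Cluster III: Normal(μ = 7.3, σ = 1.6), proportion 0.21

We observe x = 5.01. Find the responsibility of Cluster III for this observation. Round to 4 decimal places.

0.5498

P(component k | x) = w_k·f_k(x) / marginal(x), where marginal(x) = Σ_j w_j·f_j(x).
Normal densities:
  p_I = 0.00230197
  p_II = 0.0613342
  p_III = 0.0895301
Weight by the priors:
  w_I·p_I = 0.56 × 0.00230197 = 0.0012891
  w_II·p_II = 0.23 × 0.0613342 = 0.0141069
  w_III·p_III = 0.21 × 0.0895301 = 0.0188013
Marginal: 0.0012891 + 0.0141069 + 0.0188013 = 0.0341973
Responsibility of Cluster III: 0.0188013 / 0.0341973 ≈ 0.5498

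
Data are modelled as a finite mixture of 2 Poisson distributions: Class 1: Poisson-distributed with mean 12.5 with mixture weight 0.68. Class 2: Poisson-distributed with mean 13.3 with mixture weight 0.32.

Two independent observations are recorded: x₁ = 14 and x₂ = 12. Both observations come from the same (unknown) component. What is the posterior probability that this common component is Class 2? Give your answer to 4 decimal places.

Posterior ∝ prior × likelihood, so P(k | x) ∝ π_k f_k(x); normalise over all components.
Since both observations come from the same component, the likelihood for component k is f_k(x₁)·f_k(x₂).
  p_1 = [e^(−12.5)·12.5^14/14! = 0.0971965] × [0.113215] = 0.0110041
  p_2 = [e^(−13.3)·13.3^14/14! = 0.104087] × [0.107094] = 0.0111472
Weight by the priors:
  π_1·p_1 = 0.68 × 0.0110041 = 0.00748276
  π_2·p_2 = 0.32 × 0.0111472 = 0.00356709
Normaliser: 0.00748276 + 0.00356709 = 0.0110499
P(Class 2 | x) ≈ 0.3228

0.3228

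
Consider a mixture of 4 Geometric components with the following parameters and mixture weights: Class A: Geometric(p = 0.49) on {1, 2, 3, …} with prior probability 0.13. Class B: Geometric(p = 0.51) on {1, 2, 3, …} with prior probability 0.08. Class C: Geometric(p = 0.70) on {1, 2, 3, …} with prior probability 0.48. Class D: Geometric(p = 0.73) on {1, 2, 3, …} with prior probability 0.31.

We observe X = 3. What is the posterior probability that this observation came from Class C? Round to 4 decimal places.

0.4137

By Bayes' theorem, P(k | x) = w_k f_k(x) / Σ_j w_j f_j(x).
Component likelihoods at x = 3:
  p_A = 0.127449
  p_B = 0.122451
  p_C = 0.063
  p_D = 0.053217
Weight by the priors:
  w_A·p_A = 0.13 × 0.127449 = 0.0165684
  w_B·p_B = 0.08 × 0.122451 = 0.00979608
  w_C·p_C = 0.48 × 0.063 = 0.03024
  w_D·p_D = 0.31 × 0.053217 = 0.0164973
Normaliser: 0.0165684 + 0.00979608 + 0.03024 + 0.0164973 = 0.0731017
Responsibility of Class C: 0.03024 / 0.0731017 ≈ 0.4137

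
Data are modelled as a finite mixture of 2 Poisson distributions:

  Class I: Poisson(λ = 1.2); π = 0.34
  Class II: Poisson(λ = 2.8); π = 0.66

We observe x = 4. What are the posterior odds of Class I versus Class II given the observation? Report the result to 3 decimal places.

Since P(k|x) ∝ π_k f_k(x), the posterior odds are π_i f_i(x) / (π_j f_j(x)).
Poisson probabilities:
  p_I = e^(−1.2)·1.2^4/4! = 0.0260232
  p_II = e^(−2.8)·2.8^4/4! = 0.155739
0.00884788 / 0.102787 ≈ 0.086

0.086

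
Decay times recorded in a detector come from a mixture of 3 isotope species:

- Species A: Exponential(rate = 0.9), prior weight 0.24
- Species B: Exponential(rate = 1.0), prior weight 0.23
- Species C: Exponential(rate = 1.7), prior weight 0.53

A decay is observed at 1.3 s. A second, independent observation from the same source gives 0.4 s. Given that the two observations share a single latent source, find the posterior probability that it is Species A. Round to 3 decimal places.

By Bayes' theorem, P(k | x) = P(Z=k) f_k(x) / Σ_j P(Z=j) f_j(x).
Since both observations come from the same component, the likelihood for component k is f_k(x₁)·f_k(x₂).
  p_A = [0.9·e^(−0.9·1.3) = 0.9·e^(−1.1700) = 0.27933] × [0.627909] = 0.175394
  p_B = [1.0·e^(−1.0·1.3) = 1.0·e^(−1.3000) = 0.272532] × [0.67032] = 0.182684
  p_C = [1.7·e^(−1.7·1.3) = 1.7·e^(−2.2100) = 0.186491] × [0.861249] = 0.160615
Unnormalised posteriors:
  P(Z=A)·p_A = 0.24 × 0.175394 = 0.0420945
  P(Z=B)·p_B = 0.23 × 0.182684 = 0.0420172
  P(Z=C)·p_C = 0.53 × 0.160615 = 0.0851261
Marginal: 0.0420945 + 0.0420172 + 0.0851261 = 0.169238
Responsibility of Species A: 0.0420945 / 0.169238 ≈ 0.249

0.249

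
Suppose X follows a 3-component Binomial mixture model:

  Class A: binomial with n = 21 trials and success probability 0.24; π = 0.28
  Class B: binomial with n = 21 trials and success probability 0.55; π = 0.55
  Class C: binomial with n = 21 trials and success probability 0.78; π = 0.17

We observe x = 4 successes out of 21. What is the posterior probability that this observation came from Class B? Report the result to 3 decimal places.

0.007

The responsibility of component k is w_k f_k(x) divided by Σ_j w_j f_j(x).
Component likelihoods at x = 4 successes out of 21:
  L_A = 0.186956
  L_B = 0.000696831
  L_C = 1.46767e-08
Weight by the priors:
  w_A·L_A = 0.28 × 0.186956 = 0.0523478
  w_B·L_B = 0.55 × 0.000696831 = 0.000383257
  w_C·L_C = 0.17 × 1.46767e-08 = 2.49504e-09
Denominator: 0.0523478 + 0.000383257 + 2.49504e-09 = 0.052731
P(Class B | data) ≈ 0.007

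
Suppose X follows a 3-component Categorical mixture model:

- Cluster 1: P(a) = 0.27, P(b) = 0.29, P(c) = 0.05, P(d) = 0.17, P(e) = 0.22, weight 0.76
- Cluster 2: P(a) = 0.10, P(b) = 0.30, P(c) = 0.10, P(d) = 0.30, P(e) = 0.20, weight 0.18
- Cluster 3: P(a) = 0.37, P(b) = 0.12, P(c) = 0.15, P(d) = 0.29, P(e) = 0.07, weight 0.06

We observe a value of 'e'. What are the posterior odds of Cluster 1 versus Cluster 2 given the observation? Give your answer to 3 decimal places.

The posterior odds equal the prior odds times the likelihood ratio: (π_i/π_j)·(f_i(x)/f_j(x)).
Categorical probabilities:
  L_1 = P(e | comp) = 0.22
  L_2 = P(e | comp) = 0.20
  L_3 = P(e | comp) = 0.07
Posterior odds = (π_1·L_1) / (π_2·L_2) = (0.76·0.22) / (0.18·0.2) = 0.1672 / 0.036 ≈ 4.644

4.644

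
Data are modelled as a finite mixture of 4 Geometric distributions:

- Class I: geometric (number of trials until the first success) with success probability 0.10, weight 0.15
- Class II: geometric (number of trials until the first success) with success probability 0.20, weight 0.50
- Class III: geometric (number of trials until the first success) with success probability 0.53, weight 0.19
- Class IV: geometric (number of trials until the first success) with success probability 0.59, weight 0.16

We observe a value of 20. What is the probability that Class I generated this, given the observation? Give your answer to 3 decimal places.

P(component k | x) = π_k·f_k(x) / marginal(x), where marginal(x) = Σ_j π_j·f_j(x).
Geometric probabilities:
  L_I = 0.10·(1−0.10)^19 = 0.10·0.135085 = 0.0135085
  L_II = 0.20·(1−0.20)^19 = 0.20·0.0144115 = 0.0028823
  L_III = 0.53·(1−0.53)^19 = 0.53·5.88653e-07 = 3.11986e-07
  L_IV = 0.59·(1−0.59)^19 = 0.59·4.39434e-08 = 2.59266e-08
Weight by the priors:
  π_I·L_I = 0.15 × 0.0135085 = 0.00202628
  π_II·L_II = 0.50 × 0.0028823 = 0.00144115
  π_III·L_III = 0.19 × 3.11986e-07 = 5.92773e-08
  π_IV·L_IV = 0.16 × 2.59266e-08 = 4.14825e-09
Evidence: 0.00202628 + 0.00144115 + 5.92773e-08 + 4.14825e-09 = 0.00346749
P(Class I | x) ≈ 0.584

0.584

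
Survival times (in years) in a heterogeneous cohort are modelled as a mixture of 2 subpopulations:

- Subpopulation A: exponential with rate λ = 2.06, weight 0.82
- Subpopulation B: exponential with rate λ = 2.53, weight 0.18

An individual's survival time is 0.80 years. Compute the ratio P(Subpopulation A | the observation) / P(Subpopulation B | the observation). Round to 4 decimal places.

Since P(k|x) ∝ w_k f_k(x), the posterior odds are w_i f_i(x) / (w_j f_j(x)).
Exponential densities:
  p_A = 2.06·e^(−2.06·0.80) = 2.06·e^(−1.6480) = 0.396415
  p_B = 2.53·e^(−2.53·0.80) = 2.53·e^(−2.0240) = 0.334279
Posterior odds = (w_A·p_A) / (w_B·p_B) = (0.82·0.396415) / (0.18·0.334279) = 0.32506 / 0.0601701 ≈ 5.4024

5.4024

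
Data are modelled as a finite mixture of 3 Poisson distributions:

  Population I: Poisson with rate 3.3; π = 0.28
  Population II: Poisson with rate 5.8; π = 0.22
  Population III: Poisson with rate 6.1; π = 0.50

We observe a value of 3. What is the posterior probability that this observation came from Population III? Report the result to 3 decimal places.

0.337

Posterior ∝ prior × likelihood, so P(k | x) ∝ π_k f_k(x); normalise over all components.
Component likelihoods at x = 3:
  p_I = 0.220912
  p_II = 0.098452
  p_III = 0.0848481
Prior × likelihood for each component:
  π_I·p_I = 0.28 × 0.220912 = 0.0618553
  π_II·p_II = 0.22 × 0.098452 = 0.0216594
  π_III·p_III = 0.50 × 0.0848481 = 0.042424
Sum: 0.0618553 + 0.0216594 + 0.042424 = 0.125939
P(Population III | data) ≈ 0.337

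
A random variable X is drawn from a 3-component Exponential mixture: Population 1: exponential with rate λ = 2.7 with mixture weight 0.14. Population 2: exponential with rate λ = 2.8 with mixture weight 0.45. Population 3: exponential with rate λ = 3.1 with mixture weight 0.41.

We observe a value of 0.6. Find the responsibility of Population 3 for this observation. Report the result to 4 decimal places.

Posterior ∝ prior × likelihood, so P(k | x) ∝ w_k f_k(x); normalise over all components.
Evaluate each component's likelihood at the observed value:
  p_1 = 2.7·e^(−2.7·0.6) = 2.7·e^(−1.6200) = 0.534326
  p_2 = 2.8·e^(−2.8·0.6) = 2.8·e^(−1.6800) = 0.521847
  p_3 = 3.1·e^(−3.1·0.6) = 3.1·e^(−1.8600) = 0.482585
Prior × likelihood for each component:
  w_1·p_1 = 0.14 × 0.534326 = 0.0748057
  w_2·p_2 = 0.45 × 0.521847 = 0.234831
  w_3·p_3 = 0.41 × 0.482585 = 0.19786
Denominator: 0.0748057 + 0.234831 + 0.19786 = 0.507497
P(Population 3 | x) = 0.19786 / 0.507497 ≈ 0.3899

0.3899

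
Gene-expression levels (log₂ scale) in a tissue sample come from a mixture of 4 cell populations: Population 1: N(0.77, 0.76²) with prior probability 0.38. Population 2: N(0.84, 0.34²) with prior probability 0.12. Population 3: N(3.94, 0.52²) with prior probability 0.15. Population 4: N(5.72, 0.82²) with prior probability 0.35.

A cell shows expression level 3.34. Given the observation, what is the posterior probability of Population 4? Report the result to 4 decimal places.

Posterior ∝ prior × likelihood, so P(k | x) ∝ w_k f_k(x); normalise over all components.
Normal densities:
  p_1 = 0.00172584
  p_2 = 2.13405e-12
  p_3 = 0.394281
  p_4 = 0.007208
Weight by the priors:
  w_1·p_1 = 0.38 × 0.00172584 = 0.00065582
  w_2·p_2 = 0.12 × 2.13405e-12 = 2.56086e-13
  w_3·p_3 = 0.15 × 0.394281 = 0.0591421
  w_4·p_4 = 0.35 × 0.007208 = 0.0025228
Evidence: 0.00065582 + 2.56086e-13 + 0.0591421 + 0.0025228 = 0.0623207
So the posterior for Population 4 is 0.0025228 / 0.0623207 ≈ 0.0405.

0.0405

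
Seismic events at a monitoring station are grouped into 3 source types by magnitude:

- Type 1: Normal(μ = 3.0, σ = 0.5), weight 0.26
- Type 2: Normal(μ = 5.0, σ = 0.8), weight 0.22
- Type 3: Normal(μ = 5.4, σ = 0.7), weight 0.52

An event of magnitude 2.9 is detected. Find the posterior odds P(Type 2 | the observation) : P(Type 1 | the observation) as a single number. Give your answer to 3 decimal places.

Since P(k|x) ∝ P(Z=k) f_k(x), the posterior odds are P(Z=i) f_i(x) / (P(Z=j) f_j(x)).
Component likelihoods at x = 2.9:
  p_1 = (1/(0.5·√(2π)))·exp(−(2.9−3.0)²/(2·0.5²)) = 0.797885·exp(-0.02000) = 0.782085
  p_2 = (1/(0.8·√(2π)))·exp(−(2.9−5.0)²/(2·0.8²)) = 0.498678·exp(-3.44531) = 0.0159052
  p_3 = (1/(0.7·√(2π)))·exp(−(2.9−5.4)²/(2·0.7²)) = 0.569918·exp(-6.37755) = 0.000968449
0.00349915 / 0.203342 ≈ 0.017

0.017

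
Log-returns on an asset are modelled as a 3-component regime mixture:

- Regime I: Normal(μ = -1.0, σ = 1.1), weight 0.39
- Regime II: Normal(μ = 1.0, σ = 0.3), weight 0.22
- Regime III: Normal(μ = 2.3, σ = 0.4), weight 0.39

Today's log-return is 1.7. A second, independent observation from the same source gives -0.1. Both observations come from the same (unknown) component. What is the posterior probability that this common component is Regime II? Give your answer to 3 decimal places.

The responsibility of component k is w_k f_k(x) divided by Σ_j w_j f_j(x).
Since both observations come from the same component, the likelihood for component k is f_k(x₁)·f_k(x₂).
  f_I = [0.0178341] × [0.25951] = 0.00462812
  f_II = [0.0874063] × [0.0016009] = 0.000139929
  f_III = [0.323794] × [1.51897e-08] = 4.91834e-09
Unnormalised posteriors:
  w_I·f_I = 0.39 × 0.00462812 = 0.00180497
  w_II·f_II = 0.22 × 0.000139929 = 3.07844e-05
  w_III·f_III = 0.39 × 4.91834e-09 = 1.91815e-09
Normaliser: 0.00180497 + 3.07844e-05 + 1.91815e-09 = 0.00183575
P(Regime II | x₁, x₂) = 3.07844e-05 / 0.00183575 ≈ 0.017

0.017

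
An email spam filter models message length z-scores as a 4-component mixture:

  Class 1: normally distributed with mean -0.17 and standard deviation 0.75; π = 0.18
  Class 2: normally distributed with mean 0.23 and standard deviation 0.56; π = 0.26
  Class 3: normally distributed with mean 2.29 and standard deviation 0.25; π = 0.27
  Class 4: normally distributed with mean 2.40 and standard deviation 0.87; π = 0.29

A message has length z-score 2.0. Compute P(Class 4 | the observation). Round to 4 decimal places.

P(component k | x) = P(Z=k)·f_k(x) / marginal(x), where marginal(x) = Σ_j P(Z=j)·f_j(x).
Evaluate each component's likelihood at the observed value:
  f_1 = (1/(0.75·√(2π)))·exp(−(2.0−-0.17)²/(2·0.75²)) = 0.531923·exp(-4.18569) = 0.00809147
  f_2 = (1/(0.56·√(2π)))·exp(−(2.0−0.23)²/(2·0.56²)) = 0.712397·exp(-4.99506) = 0.00482388
  f_3 = (1/(0.25·√(2π)))·exp(−(2.0−2.29)²/(2·0.25²)) = 1.595769·exp(-0.67280) = 0.814286
  f_4 = (1/(0.87·√(2π)))·exp(−(2.0−2.40)²/(2·0.87²)) = 0.458554·exp(-0.10569) = 0.412561
Weight by the priors:
  P(Z=1)·f_1 = 0.18 × 0.00809147 = 0.00145646
  P(Z=2)·f_2 = 0.26 × 0.00482388 = 0.00125421
  P(Z=3)·f_3 = 0.27 × 0.814286 = 0.219857
  P(Z=4)·f_4 = 0.29 × 0.412561 = 0.119643
Evidence: 0.00145646 + 0.00125421 + 0.219857 + 0.119643 = 0.342211
P(Class 4 | x) = 0.119643 / 0.342211 ≈ 0.3496

0.3496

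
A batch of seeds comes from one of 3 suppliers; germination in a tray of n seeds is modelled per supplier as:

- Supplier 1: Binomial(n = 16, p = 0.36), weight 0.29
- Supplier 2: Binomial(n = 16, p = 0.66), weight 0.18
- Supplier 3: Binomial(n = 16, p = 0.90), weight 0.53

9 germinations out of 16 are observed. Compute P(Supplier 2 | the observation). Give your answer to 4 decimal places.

0.6306

Apply Bayes' rule: the posterior for each component is proportional to its prior times its likelihood at x.
Component likelihoods at x = 9 germinations out of 16:
  L_1 = C(16,9)·0.36^9·0.64^7 = 11440·0.00010156·0.0439805 = 0.0510985
  L_2 = C(16,9)·0.66^9·0.34^7 = 11440·0.0237627·0.000525234 = 0.142782
  L_3 = C(16,9)·0.90^9·0.10^7 = 11440·0.38742·1e-07 = 0.000443209
Unnormalised posteriors:
  w_1·L_1 = 0.29 × 0.0510985 = 0.0148186
  w_2·L_2 = 0.18 × 0.142782 = 0.0257008
  w_3·L_3 = 0.53 × 0.000443209 = 0.000234901
Marginal: 0.0148186 + 0.0257008 + 0.000234901 = 0.0407543
P(Supplier 2 | x) ≈ 0.6306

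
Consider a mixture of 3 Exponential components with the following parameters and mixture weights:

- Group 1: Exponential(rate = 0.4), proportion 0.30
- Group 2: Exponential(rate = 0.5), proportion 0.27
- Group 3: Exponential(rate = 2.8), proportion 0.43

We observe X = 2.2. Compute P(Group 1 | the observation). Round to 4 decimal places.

Apply Bayes' rule: the posterior for each component is proportional to its prior times its likelihood at x.
Evaluate each component's likelihood at the observed value:
  p_1 = 0.165913
  p_2 = 0.166436
  p_3 = 0.00591431
Weight by the priors:
  w_1·p_1 = 0.30 × 0.165913 = 0.0497739
  w_2·p_2 = 0.27 × 0.166436 = 0.0449376
  w_3·p_3 = 0.43 × 0.00591431 = 0.00254315
Marginal: 0.0497739 + 0.0449376 + 0.00254315 = 0.0972547
P(Group 1 | data) ≈ 0.5118

0.5118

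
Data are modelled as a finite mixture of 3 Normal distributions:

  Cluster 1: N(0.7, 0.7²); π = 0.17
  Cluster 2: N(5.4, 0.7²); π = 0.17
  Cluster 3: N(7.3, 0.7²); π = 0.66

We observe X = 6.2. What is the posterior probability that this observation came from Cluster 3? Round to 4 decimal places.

0.6846

The responsibility of component k is P(Z=k) f_k(x) divided by Σ_j P(Z=j) f_j(x).
Component likelihoods at x = 6.2:
  L_1 = (1/(0.7·√(2π)))·exp(−(6.2−0.7)²/(2·0.7²)) = 0.569918·exp(-30.86735) = 2.24024e-14
  L_2 = (1/(0.7·√(2π)))·exp(−(6.2−5.4)²/(2·0.7²)) = 0.569918·exp(-0.65306) = 0.296614
  L_3 = (1/(0.7·√(2π)))·exp(−(6.2−7.3)²/(2·0.7²)) = 0.569918·exp(-1.23469) = 0.165803
Weight by the priors:
  P(Z=1)·L_1 = 0.17 × 2.24024e-14 = 3.8084e-15
  P(Z=2)·L_2 = 0.17 × 0.296614 = 0.0504243
  P(Z=3)·L_3 = 0.66 × 0.165803 = 0.10943
Normaliser: 3.8084e-15 + 0.0504243 + 0.10943 = 0.159854
P(Cluster 3 | the observation) ≈ 0.6846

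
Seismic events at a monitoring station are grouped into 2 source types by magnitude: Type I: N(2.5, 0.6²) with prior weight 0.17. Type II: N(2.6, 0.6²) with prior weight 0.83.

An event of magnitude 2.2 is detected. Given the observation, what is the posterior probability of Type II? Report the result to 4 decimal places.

The responsibility of component k is π_k f_k(x) divided by Σ_j π_j f_j(x).
Evaluate each component's likelihood at the observed value:
  p_I = (1/(0.6·√(2π)))·exp(−(2.2−2.5)²/(2·0.6²)) = 0.664904·exp(-0.12500) = 0.586776
  p_II = (1/(0.6·√(2π)))·exp(−(2.2−2.6)²/(2·0.6²)) = 0.664904·exp(-0.22222) = 0.532413
Unnormalised posteriors:
  π_I·p_I = 0.17 × 0.586776 = 0.0997518
  π_II·p_II = 0.83 × 0.532413 = 0.441903
Evidence: 0.0997518 + 0.441903 = 0.541655
P(Type II | 2.2) = 0.441903 / 0.541655 ≈ 0.8158

0.8158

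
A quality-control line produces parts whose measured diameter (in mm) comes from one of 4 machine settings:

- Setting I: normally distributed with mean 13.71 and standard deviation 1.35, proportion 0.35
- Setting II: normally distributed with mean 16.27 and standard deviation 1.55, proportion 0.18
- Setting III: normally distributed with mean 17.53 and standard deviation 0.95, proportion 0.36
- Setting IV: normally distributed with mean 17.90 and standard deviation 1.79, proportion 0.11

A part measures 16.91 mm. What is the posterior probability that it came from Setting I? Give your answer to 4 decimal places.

P(component k | x) = π_k·f_k(x) / marginal(x), where marginal(x) = Σ_j π_j·f_j(x).
Component likelihoods at x = 16.91 mm:
  p_I = (1/(1.35·√(2π)))·exp(−(16.91−13.71)²/(2·1.35²)) = 0.295513·exp(-2.80933) = 0.0178033
  p_II = (1/(1.55·√(2π)))·exp(−(16.91−16.27)²/(2·1.55²)) = 0.257382·exp(-0.08524) = 0.236351
  p_III = (1/(0.95·√(2π)))·exp(−(16.91−17.53)²/(2·0.95²)) = 0.419939·exp(-0.21296) = 0.339389
  p_IV = (1/(1.79·√(2π)))·exp(−(16.91−17.90)²/(2·1.79²)) = 0.222873·exp(-0.15294) = 0.191264
Unnormalised posteriors:
  π_I·p_I = 0.35 × 0.0178033 = 0.00623116
  π_II·p_II = 0.18 × 0.236351 = 0.0425431
  π_III·p_III = 0.36 × 0.339389 = 0.12218
  π_IV·p_IV = 0.11 × 0.191264 = 0.0210391
Marginal: 0.00623116 + 0.0425431 + 0.12218 + 0.0210391 = 0.191993
So the posterior for Setting I is 0.00623116 / 0.191993 ≈ 0.0325.

0.0325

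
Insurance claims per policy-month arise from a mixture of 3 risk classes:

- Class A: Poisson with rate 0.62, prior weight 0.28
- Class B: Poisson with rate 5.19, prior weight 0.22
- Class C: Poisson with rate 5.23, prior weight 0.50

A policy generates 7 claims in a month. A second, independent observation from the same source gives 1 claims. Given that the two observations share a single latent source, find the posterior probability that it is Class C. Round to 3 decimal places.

P(component k | x) = π_k·f_k(x) / marginal(x), where marginal(x) = Σ_j π_j·f_j(x).
Since both observations come from the same component, the likelihood for component k is f_k(x₁)·f_k(x₂).
  L_A = [e^(−0.62)·0.62^7/7! = 3.7588e-06] × [0.333526] = 1.25365e-06
  L_B = [e^(−5.19)·5.19^7/7! = 0.112138] × [0.0289187] = 0.00324289
  L_C = [e^(−5.23)·5.23^7/7! = 0.11369] × [0.0279989] = 0.00318319
Weight by the priors:
  π_A·L_A = 0.28 × 1.25365e-06 = 3.51023e-07
  π_B·L_B = 0.22 × 0.00324289 = 0.000713435
  π_C·L_C = 0.50 × 0.00318319 = 0.0015916
Sum: 3.51023e-07 + 0.000713435 + 0.0015916 = 0.00230538
P(Class C | data) ≈ 0.690

0.690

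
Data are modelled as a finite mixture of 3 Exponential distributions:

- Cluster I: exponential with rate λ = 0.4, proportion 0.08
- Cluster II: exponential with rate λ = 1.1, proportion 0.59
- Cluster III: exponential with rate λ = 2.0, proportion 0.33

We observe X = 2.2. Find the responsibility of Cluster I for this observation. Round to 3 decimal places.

0.168

Posterior ∝ prior × likelihood, so P(k | x) ∝ π_k f_k(x); normalise over all components.
Component likelihoods at x = 2.2:
  p_I = 0.165913
  p_II = 0.0978138
  p_III = 0.0245547
Multiply by the mixture weights:
  π_I·p_I = 0.08 × 0.165913 = 0.0132731
  π_II·p_II = 0.59 × 0.0978138 = 0.0577101
  π_III·p_III = 0.33 × 0.0245547 = 0.00810304
Evidence: 0.0132731 + 0.0577101 + 0.00810304 = 0.0790862
P(Cluster I | data) ≈ 0.168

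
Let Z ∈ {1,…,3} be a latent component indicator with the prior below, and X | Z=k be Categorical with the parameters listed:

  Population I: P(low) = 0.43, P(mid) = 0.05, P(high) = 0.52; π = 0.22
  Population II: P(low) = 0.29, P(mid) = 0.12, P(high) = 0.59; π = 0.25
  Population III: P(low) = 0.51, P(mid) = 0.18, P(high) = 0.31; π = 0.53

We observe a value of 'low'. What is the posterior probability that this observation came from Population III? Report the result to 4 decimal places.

Apply Bayes' rule: the posterior for each component is proportional to its prior times its likelihood at x.
Evaluate each component's likelihood at the observed value:
  f_I = 0.43
  f_II = 0.29
  f_III = 0.51
Weight by the priors:
  w_I·f_I = 0.22 × 0.43 = 0.0946
  w_II·f_II = 0.25 × 0.29 = 0.0725
  w_III·f_III = 0.53 × 0.51 = 0.2703
Denominator: 0.0946 + 0.0725 + 0.2703 = 0.4374
P(Population III | x) = 0.2703 / 0.4374 ≈ 0.6180

0.6180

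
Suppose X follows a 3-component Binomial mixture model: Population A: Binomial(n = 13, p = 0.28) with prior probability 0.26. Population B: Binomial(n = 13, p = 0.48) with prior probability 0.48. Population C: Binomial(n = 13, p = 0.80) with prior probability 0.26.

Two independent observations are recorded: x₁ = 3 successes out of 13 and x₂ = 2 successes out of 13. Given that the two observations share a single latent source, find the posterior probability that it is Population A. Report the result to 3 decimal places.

Posterior ∝ prior × likelihood, so P(k | x) ∝ w_k f_k(x); normalise over all components.
Since both observations come from the same component, the likelihood for component k is f_k(x₁)·f_k(x₂).
  L_A = [0.235053] × [0.164842] = 0.0387466
  L_B = [0.0457218] × [0.0135087] = 0.000617642
  L_C = [1.49946e-05] × [1.02236e-06] = 1.53299e-11
Weight by the priors:
  w_A·L_A = 0.26 × 0.0387466 = 0.0100741
  w_B·L_B = 0.48 × 0.000617642 = 0.000296468
  w_C·L_C = 0.26 × 1.53299e-11 = 3.98578e-12
Marginal: 0.0100741 + 0.000296468 + 3.98578e-12 = 0.0103706
So the posterior for Population A is 0.0100741 / 0.0103706 ≈ 0.971.

0.971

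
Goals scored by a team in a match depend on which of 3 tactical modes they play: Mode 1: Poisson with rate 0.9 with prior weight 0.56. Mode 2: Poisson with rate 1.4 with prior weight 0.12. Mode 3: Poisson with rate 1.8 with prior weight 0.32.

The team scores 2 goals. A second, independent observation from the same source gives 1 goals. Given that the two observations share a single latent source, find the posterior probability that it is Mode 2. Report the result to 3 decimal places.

By Bayes' theorem, P(k | x) = P(Z=k) f_k(x) / Σ_j P(Z=j) f_j(x).
Since both observations come from the same component, the likelihood for component k is f_k(x₁)·f_k(x₂).
  f_1 = [e^(−0.9)·0.9^2/2! = 0.164661] × [0.365913] = 0.0602514
  f_2 = [e^(−1.4)·1.4^2/2! = 0.241665] × [0.345236] = 0.0834314
  f_3 = [e^(−1.8)·1.8^2/2! = 0.267784] × [0.297538] = 0.079676
Weight by the priors:
  P(Z=1)·f_1 = 0.56 × 0.0602514 = 0.0337408
  P(Z=2)·f_2 = 0.12 × 0.0834314 = 0.0100118
  P(Z=3)·f_3 = 0.32 × 0.079676 = 0.0254963
Evidence: 0.0337408 + 0.0100118 + 0.0254963 = 0.0692489
P(Mode 2 | x) = 0.0100118 / 0.0692489 ≈ 0.145

0.145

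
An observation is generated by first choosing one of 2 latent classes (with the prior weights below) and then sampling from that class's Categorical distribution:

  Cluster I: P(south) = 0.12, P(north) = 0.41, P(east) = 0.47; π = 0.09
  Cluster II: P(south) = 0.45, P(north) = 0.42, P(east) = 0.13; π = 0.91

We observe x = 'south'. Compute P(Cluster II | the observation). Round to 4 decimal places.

Apply Bayes' rule: the posterior for each component is proportional to its prior times its likelihood at x.
Categorical probabilities:
  L_I = P(south | comp) = 0.12
  L_II = P(south | comp) = 0.45
Unnormalised posteriors:
  P(Z=I)·L_I = 0.09 × 0.12 = 0.0108
  P(Z=II)·L_II = 0.91 × 0.45 = 0.4095
Evidence: 0.0108 + 0.4095 = 0.4203
Responsibility of Cluster II: 0.4095 / 0.4203 ≈ 0.9743

0.9743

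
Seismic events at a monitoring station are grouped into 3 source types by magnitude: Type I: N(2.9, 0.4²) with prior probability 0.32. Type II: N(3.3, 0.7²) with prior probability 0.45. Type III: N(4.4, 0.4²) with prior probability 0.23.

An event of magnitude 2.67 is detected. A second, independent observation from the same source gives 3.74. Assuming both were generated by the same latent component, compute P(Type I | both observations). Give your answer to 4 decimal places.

By Bayes' theorem, P(k | x) = π_k f_k(x) / Σ_j π_j f_j(x).
Since both observations come from the same component, the likelihood for component k is f_k(x₁)·f_k(x₂).
  f_I = [0.845387] × [0.109959] = 0.0929579
  f_II = [0.380122] × [0.467753] = 0.177803
  f_III = [8.64919e-05] × [0.255662] = 2.21127e-05
Prior × likelihood for each component:
  π_I·f_I = 0.32 × 0.0929579 = 0.0297465
  π_II·f_II = 0.45 × 0.177803 = 0.0800114
  π_III·f_III = 0.23 × 2.21127e-05 = 5.08592e-06
Evidence: 0.0297465 + 0.0800114 + 5.08592e-06 = 0.109763
So the posterior for Type I is 0.0297465 / 0.109763 ≈ 0.2710.

0.2710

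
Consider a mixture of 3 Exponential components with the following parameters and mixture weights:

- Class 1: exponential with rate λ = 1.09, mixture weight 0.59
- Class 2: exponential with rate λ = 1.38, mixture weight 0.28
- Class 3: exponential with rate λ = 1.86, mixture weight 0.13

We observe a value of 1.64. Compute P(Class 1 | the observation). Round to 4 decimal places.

0.6758

Apply Bayes' rule: the posterior for each component is proportional to its prior times its likelihood at x.
Exponential densities:
  L_1 = 0.182424
  L_2 = 0.143544
  L_3 = 0.0880524
Unnormalised posteriors:
  w_1·L_1 = 0.59 × 0.182424 = 0.10763
  w_2·L_2 = 0.28 × 0.143544 = 0.0401922
  w_3·L_3 = 0.13 × 0.0880524 = 0.0114468
Normaliser: 0.10763 + 0.0401922 + 0.0114468 = 0.159269
P(Class 1 | the observation) ≈ 0.6758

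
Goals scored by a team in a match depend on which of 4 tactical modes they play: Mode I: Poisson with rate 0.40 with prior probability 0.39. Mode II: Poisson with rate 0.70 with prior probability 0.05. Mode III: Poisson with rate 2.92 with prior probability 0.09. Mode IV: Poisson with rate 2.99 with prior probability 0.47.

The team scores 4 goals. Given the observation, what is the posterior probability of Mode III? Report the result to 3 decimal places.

0.157

Apply Bayes' rule: the posterior for each component is proportional to its prior times its likelihood at x.
Component likelihoods at x = 4 goals:
  p_I = 0.000715008
  p_II = 0.00496792
  p_III = 0.163373
  p_IV = 0.167468
Prior × likelihood for each component:
  π_I·p_I = 0.39 × 0.000715008 = 0.000278853
  π_II·p_II = 0.05 × 0.00496792 = 0.000248396
  π_III·p_III = 0.09 × 0.163373 = 0.0147036
  π_IV·p_IV = 0.47 × 0.167468 = 0.0787102
Denominator: 0.000278853 + 0.000248396 + 0.0147036 + 0.0787102 = 0.093941
P(Mode III | 4 goals) ≈ 0.157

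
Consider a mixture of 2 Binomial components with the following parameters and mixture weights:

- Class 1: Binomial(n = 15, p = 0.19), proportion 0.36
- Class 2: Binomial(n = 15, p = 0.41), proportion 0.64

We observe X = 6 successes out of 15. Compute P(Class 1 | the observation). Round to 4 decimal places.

0.0880

Apply Bayes' rule: the posterior for each component is proportional to its prior times its likelihood at x.
Evaluate each component's likelihood at the observed value:
  p_1 = 0.035342
  p_2 = 0.205956
Unnormalised posteriors:
  π_1·p_1 = 0.36 × 0.035342 = 0.0127231
  π_2·p_2 = 0.64 × 0.205956 = 0.131812
Normaliser: 0.0127231 + 0.131812 = 0.144535
P(Class 1 | the observation) = 0.0127231 / 0.144535 ≈ 0.0880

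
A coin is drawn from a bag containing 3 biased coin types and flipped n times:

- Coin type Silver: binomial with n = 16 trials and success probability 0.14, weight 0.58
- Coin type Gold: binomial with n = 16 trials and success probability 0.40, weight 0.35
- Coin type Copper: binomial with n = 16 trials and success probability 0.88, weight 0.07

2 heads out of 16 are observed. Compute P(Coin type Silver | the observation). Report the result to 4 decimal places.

0.9691

The responsibility of component k is P(Z=k) f_k(x) divided by Σ_j P(Z=j) f_j(x).
Evaluate each component's likelihood at the observed value:
  p_Silver = 0.284718
  p_Gold = 0.0150459
  p_Copper = 1.19312e-11
Unnormalised posteriors:
  P(Z=Silver)·p_Silver = 0.58 × 0.284718 = 0.165137
  P(Z=Gold)·p_Gold = 0.35 × 0.0150459 = 0.00526607
  P(Z=Copper)·p_Copper = 0.07 × 1.19312e-11 = 8.35184e-13
Normaliser: 0.165137 + 0.00526607 + 8.35184e-13 = 0.170403
P(Coin type Silver | x) ≈ 0.9691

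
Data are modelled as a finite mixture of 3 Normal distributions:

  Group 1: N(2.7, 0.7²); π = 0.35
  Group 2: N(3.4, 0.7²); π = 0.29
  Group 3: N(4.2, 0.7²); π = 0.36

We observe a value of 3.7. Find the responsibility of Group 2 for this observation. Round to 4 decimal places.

0.3951

P(component k | x) = π_k·f_k(x) / marginal(x), where marginal(x) = Σ_j π_j·f_j(x).
Normal densities:
  p_1 = (1/(0.7·√(2π)))·exp(−(3.7−2.7)²/(2·0.7²)) = 0.569918·exp(-1.02041) = 0.205426
  p_2 = (1/(0.7·√(2π)))·exp(−(3.7−3.4)²/(2·0.7²)) = 0.569918·exp(-0.09184) = 0.51991
  p_3 = (1/(0.7·√(2π)))·exp(−(3.7−4.2)²/(2·0.7²)) = 0.569918·exp(-0.25510) = 0.441593
Prior × likelihood for each component:
  π_1·p_1 = 0.35 × 0.205426 = 0.0718989
  π_2·p_2 = 0.29 × 0.51991 = 0.150774
  π_3·p_3 = 0.36 × 0.441593 = 0.158974
Marginal: 0.0718989 + 0.150774 + 0.158974 = 0.381646
P(Group 2 | the observation) = 0.150774 / 0.381646 ≈ 0.3951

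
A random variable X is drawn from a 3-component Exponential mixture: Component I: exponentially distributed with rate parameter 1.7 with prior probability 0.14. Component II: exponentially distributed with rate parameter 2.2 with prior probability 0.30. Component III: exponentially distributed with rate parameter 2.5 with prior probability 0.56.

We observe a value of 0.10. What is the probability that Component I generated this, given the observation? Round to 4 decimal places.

0.1103

The responsibility of component k is w_k f_k(x) divided by Σ_j w_j f_j(x).
Component likelihoods at x = 0.10:
  p_I = 1.7·e^(−1.7·0.10) = 1.7·e^(−0.1700) = 1.43423
  p_II = 2.2·e^(−2.2·0.10) = 2.2·e^(−0.2200) = 1.76554
  p_III = 2.5·e^(−2.5·0.10) = 2.5·e^(−0.2500) = 1.947
Prior × likelihood for each component:
  w_I·p_I = 0.14 × 1.43423 = 0.200792
  w_II·p_II = 0.30 × 1.76554 = 0.529662
  w_III·p_III = 0.56 × 1.947 = 1.09032
Denominator: 0.200792 + 0.529662 + 1.09032 = 1.82078
P(Component I | 0.10) = 0.200792 / 1.82078 ≈ 0.1103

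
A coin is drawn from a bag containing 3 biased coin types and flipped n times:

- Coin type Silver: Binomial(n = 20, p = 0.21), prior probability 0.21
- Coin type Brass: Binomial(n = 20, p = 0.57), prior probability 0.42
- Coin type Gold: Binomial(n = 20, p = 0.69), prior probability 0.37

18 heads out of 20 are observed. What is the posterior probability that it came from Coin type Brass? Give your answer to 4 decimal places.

0.0655

P(component k | x) = P(Z=k)·f_k(x) / marginal(x), where marginal(x) = Σ_j P(Z=j)·f_j(x).
Component likelihoods at x = 18 heads out of 20:
  p_Silver = 7.48092e-11
  p_Brass = 0.00141722
  p_Gold = 0.0229488
Multiply by the mixture weights:
  P(Z=Silver)·p_Silver = 0.21 × 7.48092e-11 = 1.57099e-11
  P(Z=Brass)·p_Brass = 0.42 × 0.00141722 = 0.000595233
  P(Z=Gold)·p_Gold = 0.37 × 0.0229488 = 0.00849107
Denominator: 1.57099e-11 + 0.000595233 + 0.00849107 = 0.0090863
P(Coin type Brass | the observation) = 0.000595233 / 0.0090863 ≈ 0.0655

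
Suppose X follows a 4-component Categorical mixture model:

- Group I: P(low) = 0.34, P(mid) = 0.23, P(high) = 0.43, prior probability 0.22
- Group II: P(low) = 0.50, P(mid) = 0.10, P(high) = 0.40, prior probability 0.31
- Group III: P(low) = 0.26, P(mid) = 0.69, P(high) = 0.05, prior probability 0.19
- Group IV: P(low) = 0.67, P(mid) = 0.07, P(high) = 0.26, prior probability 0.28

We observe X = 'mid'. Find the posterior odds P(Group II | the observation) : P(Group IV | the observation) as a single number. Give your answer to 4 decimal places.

1.5816

Only the two components matter; the odds are (P(Z=i) f_i(x)) / (P(Z=j) f_j(x)).
Component likelihoods at x = 'mid':
  p_I = P(mid | comp) = 0.23
  p_II = P(mid | comp) = 0.10
  p_III = P(mid | comp) = 0.69
  p_IV = P(mid | comp) = 0.07
Odds = (0.31/0.28) × (0.1/0.07) = 1.10714 × 1.42857 ≈ 1.5816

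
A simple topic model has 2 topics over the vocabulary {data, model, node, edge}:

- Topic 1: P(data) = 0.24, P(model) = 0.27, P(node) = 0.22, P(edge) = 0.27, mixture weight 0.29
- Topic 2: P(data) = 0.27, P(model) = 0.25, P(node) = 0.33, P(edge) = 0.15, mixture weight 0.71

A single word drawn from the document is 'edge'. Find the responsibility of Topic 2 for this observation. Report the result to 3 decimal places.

0.576

Posterior ∝ prior × likelihood, so P(k | x) ∝ w_k f_k(x); normalise over all components.
Categorical probabilities:
  p_1 = P(edge | comp) = 0.27
  p_2 = P(edge | comp) = 0.15
Unnormalised posteriors:
  w_1·p_1 = 0.29 × 0.27 = 0.0783
  w_2·p_2 = 0.71 × 0.15 = 0.1065
Sum: 0.0783 + 0.1065 = 0.1848
P(Topic 2 | the observation) ≈ 0.576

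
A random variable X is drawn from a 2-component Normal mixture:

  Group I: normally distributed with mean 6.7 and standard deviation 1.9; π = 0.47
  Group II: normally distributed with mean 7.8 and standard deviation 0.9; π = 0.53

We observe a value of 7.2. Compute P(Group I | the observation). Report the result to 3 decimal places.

0.336

P(component k | x) = P(Z=k)·f_k(x) / marginal(x), where marginal(x) = Σ_j P(Z=j)·f_j(x).
Component likelihoods at x = 7.2:
  f_I = 0.202824
  f_II = 0.354942
Weight by the priors:
  P(Z=I)·f_I = 0.47 × 0.202824 = 0.0953271
  P(Z=II)·f_II = 0.53 × 0.354942 = 0.188119
Sum: 0.0953271 + 0.188119 = 0.283446
Responsibility of Group I: 0.0953271 / 0.283446 ≈ 0.336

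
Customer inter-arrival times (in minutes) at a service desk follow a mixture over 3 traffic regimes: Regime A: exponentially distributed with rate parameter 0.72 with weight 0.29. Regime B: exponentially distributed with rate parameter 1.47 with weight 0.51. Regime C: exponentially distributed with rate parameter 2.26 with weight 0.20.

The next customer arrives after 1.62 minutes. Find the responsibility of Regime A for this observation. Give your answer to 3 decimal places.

By Bayes' theorem, P(k | x) = π_k f_k(x) / Σ_j π_j f_j(x).
Evaluate each component's likelihood at the observed value:
  p_A = 0.22427
  p_B = 0.135859
  p_C = 0.0580857
Unnormalised posteriors:
  π_A·p_A = 0.29 × 0.22427 = 0.0650383
  π_B·p_B = 0.51 × 0.135859 = 0.0692881
  π_C·p_C = 0.20 × 0.0580857 = 0.0116171
Denominator: 0.0650383 + 0.0692881 + 0.0116171 = 0.145944
P(Regime A | x) ≈ 0.446

0.446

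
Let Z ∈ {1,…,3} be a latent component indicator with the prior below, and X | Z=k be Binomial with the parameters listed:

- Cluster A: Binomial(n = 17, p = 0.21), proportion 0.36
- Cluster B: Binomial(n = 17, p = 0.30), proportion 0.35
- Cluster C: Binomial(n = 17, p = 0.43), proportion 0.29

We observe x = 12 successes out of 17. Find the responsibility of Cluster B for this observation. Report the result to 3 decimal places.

0.043

By Bayes' theorem, P(k | x) = P(Z=k) f_k(x) / Σ_j P(Z=j) f_j(x).
Component likelihoods at x = 12 successes out of 17:
  f_A = 1.40061e-05
  f_B = 0.000552708
  f_C = 0.0148781
Weight by the priors:
  P(Z=A)·f_A = 0.36 × 1.40061e-05 = 5.0422e-06
  P(Z=B)·f_B = 0.35 × 0.000552708 = 0.000193448
  P(Z=C)·f_C = 0.29 × 0.0148781 = 0.00431463
Marginal: 5.0422e-06 + 0.000193448 + 0.00431463 = 0.00451312
So the posterior for Cluster B is 0.000193448 / 0.00451312 ≈ 0.043.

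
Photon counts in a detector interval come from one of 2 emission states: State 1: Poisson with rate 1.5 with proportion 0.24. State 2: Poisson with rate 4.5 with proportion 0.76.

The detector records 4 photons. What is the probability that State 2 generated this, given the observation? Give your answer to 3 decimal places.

Apply Bayes' rule: the posterior for each component is proportional to its prior times its likelihood at x.
Component likelihoods at x = 4 photons:
  L_1 = 0.0470665
  L_2 = 0.189808
Prior × likelihood for each component:
  π_1·L_1 = 0.24 × 0.0470665 = 0.011296
  π_2·L_2 = 0.76 × 0.189808 = 0.144254
Marginal: 0.011296 + 0.144254 = 0.15555
P(State 2 | data) = 0.144254 / 0.15555 ≈ 0.927

0.927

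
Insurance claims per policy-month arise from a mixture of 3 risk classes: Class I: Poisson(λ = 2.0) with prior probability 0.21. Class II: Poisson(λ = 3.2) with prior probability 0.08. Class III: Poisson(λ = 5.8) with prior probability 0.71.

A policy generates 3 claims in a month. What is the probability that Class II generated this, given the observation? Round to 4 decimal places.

0.1418

The responsibility of component k is w_k f_k(x) divided by Σ_j w_j f_j(x).
Evaluate each component's likelihood at the observed value:
  p_I = e^(−2.0)·2.0^3/3! = 0.180447
  p_II = e^(−3.2)·3.2^3/3! = 0.222616
  p_III = e^(−5.8)·5.8^3/3! = 0.098452
Weight by the priors:
  w_I·p_I = 0.21 × 0.180447 = 0.0378939
  w_II·p_II = 0.08 × 0.222616 = 0.0178093
  w_III·p_III = 0.71 × 0.098452 = 0.069901
Sum: 0.0378939 + 0.0178093 + 0.069901 = 0.125604
Responsibility of Class II: 0.0178093 / 0.125604 ≈ 0.1418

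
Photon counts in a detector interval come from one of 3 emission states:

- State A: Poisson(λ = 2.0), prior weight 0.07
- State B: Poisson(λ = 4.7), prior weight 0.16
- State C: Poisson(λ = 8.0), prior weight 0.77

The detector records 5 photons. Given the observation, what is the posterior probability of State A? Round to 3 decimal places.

The responsibility of component k is π_k f_k(x) divided by Σ_j π_j f_j(x).
Evaluate each component's likelihood at the observed value:
  f_A = e^(−2.0)·2.0^5/5! = 0.0360894
  f_B = e^(−4.7)·4.7^5/5! = 0.17383
  f_C = e^(−8.0)·8.0^5/5! = 0.0916037
Prior × likelihood for each component:
  π_A·f_A = 0.07 × 0.0360894 = 0.00252626
  π_B·f_B = 0.16 × 0.17383 = 0.0278128
  π_C·f_C = 0.77 × 0.0916037 = 0.0705348
Evidence: 0.00252626 + 0.0278128 + 0.0705348 = 0.100874
P(State A | 5 photons) ≈ 0.025

0.025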